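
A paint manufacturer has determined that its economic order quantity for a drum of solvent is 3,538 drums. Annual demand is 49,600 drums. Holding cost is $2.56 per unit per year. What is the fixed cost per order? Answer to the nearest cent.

S ≈ $323.03

The basic EOQ model gives Q* = √(2DS/H); rearrange for the unknown.
From Q* = √(2DS/H): S = Q*²H / (2D) = 3,538² × 2.56 / (2 × 49,600) = 323.0308.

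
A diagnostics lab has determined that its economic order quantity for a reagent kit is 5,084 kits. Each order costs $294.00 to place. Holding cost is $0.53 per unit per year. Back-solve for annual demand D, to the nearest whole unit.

D ≈ 23,298 kits per year

The basic EOQ model gives Q* = √(2DS/H); rearrange for the unknown.
From Q* = √(2DS/H): D = Q*²H / (2S) = 5,084² × 0.53 / (2 × 294) = 23297.516.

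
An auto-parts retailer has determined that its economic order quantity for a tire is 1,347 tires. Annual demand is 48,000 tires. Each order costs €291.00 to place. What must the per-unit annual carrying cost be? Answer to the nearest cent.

H ≈ €15.40

Squaring Q* = √(2DS/H) gives Q*² = 2DS/H.
From Q* = √(2DS/H): H = 2DS / Q*² = 2 × 48,000 × 291 / 1,347² = 15.3967.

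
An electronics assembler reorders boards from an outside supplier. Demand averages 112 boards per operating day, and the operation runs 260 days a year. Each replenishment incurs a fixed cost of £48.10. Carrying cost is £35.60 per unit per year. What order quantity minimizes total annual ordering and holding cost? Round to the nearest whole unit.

Annual demand D = 112 × 260 = 29,120.
EOQ = √(2DS / H) = √(2 × 29,120 × 48.1 / 35.6).
= √(2,801,344 / 35.6) = √78,689.4382 ≈ 280.516.

Q* ≈ 281 boards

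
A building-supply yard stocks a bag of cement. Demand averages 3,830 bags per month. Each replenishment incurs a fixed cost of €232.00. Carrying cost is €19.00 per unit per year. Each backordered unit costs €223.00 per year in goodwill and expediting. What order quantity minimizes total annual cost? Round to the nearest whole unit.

Q* ≈ 1,104 bags

Annual demand D = 3,830 × 12 = 45,960.
With planned backorders, Q* = √(2DS/H) · √((H+B)/B).
√(2DS/H) = √(2 × 45,960 × 232 / 19) = 1059.430.
√((H+B)/B) = √((19+223)/223) = 1.0417.
Q* ≈ 1103.640.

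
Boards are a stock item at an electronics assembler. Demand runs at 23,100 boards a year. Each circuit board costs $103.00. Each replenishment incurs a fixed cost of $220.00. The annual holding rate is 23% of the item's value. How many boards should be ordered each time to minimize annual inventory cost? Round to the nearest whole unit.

Holding cost H = 0.23 × $103.00 = $23.6900 per unit per year.
EOQ = √(2DS / H) = √(2 × 23,100 × 220 / 23.69).
= √(10,164,000 / 23.69) = √429,041.7898 ≈ 655.013.

Q* ≈ 655 boards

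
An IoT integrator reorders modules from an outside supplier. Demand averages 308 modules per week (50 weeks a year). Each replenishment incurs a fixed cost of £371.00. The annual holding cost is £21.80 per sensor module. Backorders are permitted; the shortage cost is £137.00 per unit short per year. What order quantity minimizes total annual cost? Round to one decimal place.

Annual demand D = 308 × 50 = 15,400.
With planned backorders, Q* = √(2DS/H) · √((H+B)/B).
√(2DS/H) = √(2 × 15,400 × 371 / 21.8) = 723.992.
√((H+B)/B) = √((21.8+137)/137) = 1.0766.
Q* ≈ 779.469.

Q* ≈ 779.5 modules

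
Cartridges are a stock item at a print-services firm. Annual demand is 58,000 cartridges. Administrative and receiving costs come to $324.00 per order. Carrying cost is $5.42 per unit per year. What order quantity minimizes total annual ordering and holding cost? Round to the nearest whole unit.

Q* ≈ 2,633 cartridges

EOQ = √(2DS / H) = √(2 × 58,000 × 324 / 5.42).
= √(37,584,000 / 5.42) = √6,934,317.3432 ≈ 2633.309.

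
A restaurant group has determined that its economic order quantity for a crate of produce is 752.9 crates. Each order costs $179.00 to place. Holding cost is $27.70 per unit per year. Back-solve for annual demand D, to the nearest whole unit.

Squaring Q* = √(2DS/H) gives Q*² = 2DS/H.
From Q* = √(2DS/H): D = Q*²H / (2S) = 752.9² × 27.7 / (2 × 179) = 43860.274.

D ≈ 43,860 crates per year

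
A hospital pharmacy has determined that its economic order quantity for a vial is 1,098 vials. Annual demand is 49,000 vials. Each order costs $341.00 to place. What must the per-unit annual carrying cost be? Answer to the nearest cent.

H ≈ $27.72

Invert the EOQ relation Q*² = 2DS/H.
From Q* = √(2DS/H): H = 2DS / Q*² = 2 × 49,000 × 341 / 1,098² = 27.7189.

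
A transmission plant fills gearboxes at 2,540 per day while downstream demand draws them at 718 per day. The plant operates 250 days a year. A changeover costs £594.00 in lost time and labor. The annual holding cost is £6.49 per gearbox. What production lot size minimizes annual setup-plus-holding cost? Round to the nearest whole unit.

Annual demand D = 718 × 250 = 179,500.
Production build-up factor (1 − d/p) = 1 − 718/2,540 = 0.7173.
Q* = √(2DS / (H(1 − d/p))) = √(2 × 179,500 × 594 / (6.49 × 0.7173)).
= √(213,246,000 / 4.6554) ≈ 6768.007.

Q* ≈ 6,768 gearboxes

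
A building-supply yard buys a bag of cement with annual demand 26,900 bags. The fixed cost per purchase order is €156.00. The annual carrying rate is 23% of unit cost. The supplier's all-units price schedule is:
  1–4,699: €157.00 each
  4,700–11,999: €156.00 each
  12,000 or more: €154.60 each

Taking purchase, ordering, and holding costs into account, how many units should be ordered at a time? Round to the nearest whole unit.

Holding cost per unit per year at price C is H = 0.23·C.
For each price level, check whether its EOQ is feasible; otherwise the best quantity at that price is the breakpoint.
EOQ at €157.00 = 482.1 (feasible in tier 1): TC = 26,900×€157.00 + (26,900/482.1)×156 + (482.1/2)×0.23×€157.00 = €4,240,708.73.
EOQ at €156.00 = 483.6 < 4700, so use break Q=4700: TC = 26,900×€156.00 + (26,900/4700.0)×156 + (4700.0/2)×0.23×€156.00 = €4,281,610.85.
EOQ at €154.60 = 485.8 < 12000, so use break Q=12000: TC = 26,900×€154.60 + (26,900/12000.0)×156 + (12000.0/2)×0.23×€154.60 = €4,372,437.70.
Lowest total cost is €4,240,708.73 at Q = 482.1.

Q* ≈ 482 bags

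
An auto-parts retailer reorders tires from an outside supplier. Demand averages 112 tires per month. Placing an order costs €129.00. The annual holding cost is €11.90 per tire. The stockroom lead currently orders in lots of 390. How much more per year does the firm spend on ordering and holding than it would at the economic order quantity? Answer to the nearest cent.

Annual demand D = 112 × 12 = 1,344.
EOQ = √(2DS/H) = √(2 × 1,344 × 129 / 11.9) ≈ 170.70.
Cost at Q* = (D/Q*)S + (Q*/2)H = √(2DSH) ≈ €2,031.34.
Cost at Q = 390: (1,344/390)×129 + (390/2)×11.9 = €444.55 + €2,320.50 = €2,765.05.
Excess = €2,765.05 − €2,031.34 = €733.71.

Extra cost ≈ €733.71 per year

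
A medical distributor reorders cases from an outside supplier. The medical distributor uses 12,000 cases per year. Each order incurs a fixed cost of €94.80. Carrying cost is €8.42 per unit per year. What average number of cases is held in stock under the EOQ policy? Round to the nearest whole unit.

Average inventory ≈ 260 cases

EOQ = √(2DS/H) = √(2 × 12,000 × 94.8 / 8.42) ≈ 519.82.
Average inventory = Q*/2 ≈ 519.82 / 2 = 259.910.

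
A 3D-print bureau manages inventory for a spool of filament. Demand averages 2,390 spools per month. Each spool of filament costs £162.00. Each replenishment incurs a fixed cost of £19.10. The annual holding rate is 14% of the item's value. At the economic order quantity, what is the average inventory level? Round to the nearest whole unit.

Annual demand D = 2,390 × 12 = 28,680.
Holding cost H = 0.14 × £162.00 = £22.6800 per unit per year.
Q* = √(2DS/H) = √(2 × 28,680 × 19.1 / 22.68) ≈ 219.79.
Average inventory = Q*/2 ≈ 219.79 / 2 = 109.893.

Average inventory ≈ 110 spools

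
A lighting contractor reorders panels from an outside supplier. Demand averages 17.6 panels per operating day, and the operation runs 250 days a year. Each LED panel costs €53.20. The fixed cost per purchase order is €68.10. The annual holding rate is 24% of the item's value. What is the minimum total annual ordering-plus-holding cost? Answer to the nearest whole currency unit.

TC* ≈ €2,766

Annual demand D = 17.6 × 250 = 4,400.
Holding cost H = 0.24 × €53.20 = €12.7680 per unit per year.
The optimal lot size = √(2DS/H) = √(2 × 4,400 × 68.1 / 12.768) ≈ 216.65.
At Q*, ordering cost (D/Q*)S equals holding cost (Q*/2)H, each = √(DSH/2).
Minimum total = √(2DSH) = √(2 × 4,400 × 68.1 × 12.768) ≈ 2766.154.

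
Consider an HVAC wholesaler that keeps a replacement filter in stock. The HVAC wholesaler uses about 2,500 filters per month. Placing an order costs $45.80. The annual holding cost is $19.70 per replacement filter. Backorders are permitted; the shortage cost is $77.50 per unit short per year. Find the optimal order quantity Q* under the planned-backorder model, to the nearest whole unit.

Annual demand D = 2,500 × 12 = 30,000.
With planned backorders, Q* = √(2DS/H) · √((H+B)/B).
√(2DS/H) = √(2 × 30,000 × 45.8 / 19.7) = 373.487.
√((H+B)/B) = √((19.7+77.5)/77.5) = 1.1199.
Q* ≈ 418.271.

Q* ≈ 418 filters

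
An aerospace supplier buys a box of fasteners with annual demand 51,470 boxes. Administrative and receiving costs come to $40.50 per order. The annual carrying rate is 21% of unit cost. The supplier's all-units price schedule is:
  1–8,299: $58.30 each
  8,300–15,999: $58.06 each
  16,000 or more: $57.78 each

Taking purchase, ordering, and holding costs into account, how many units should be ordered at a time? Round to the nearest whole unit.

Holding cost per unit per year at price C is H = 0.21·C.
Evaluate total cost at each tier's feasible EOQ or, if the EOQ is below the tier, at the tier's minimum quantity.
EOQ at $58.30 = 583.5 (feasible in tier 1): TC = 51,470×$58.30 + (51,470/583.5)×40.5 + (583.5/2)×0.21×$58.30 = $3,007,845.36.
EOQ at $58.06 = 584.8 < 8300, so use break Q=8300: TC = 51,470×$58.06 + (51,470/8300.0)×40.5 + (8300.0/2)×0.21×$58.06 = $3,039,198.64.
EOQ at $57.78 = 586.2 < 16000, so use break Q=16000: TC = 51,470×$57.78 + (51,470/16000.0)×40.5 + (16000.0/2)×0.21×$57.78 = $3,071,137.28.
Lowest total cost is $3,007,845.36 at Q = 583.5.

Q* ≈ 584 boxes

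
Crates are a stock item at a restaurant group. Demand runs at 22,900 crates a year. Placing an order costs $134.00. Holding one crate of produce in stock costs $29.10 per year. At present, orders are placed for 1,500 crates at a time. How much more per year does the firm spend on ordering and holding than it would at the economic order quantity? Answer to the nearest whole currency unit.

Extra cost ≈ $10,507 per year

EOQ = √(2DS/H) = √(2 × 22,900 × 134 / 29.1) ≈ 459.24.
Cost at Q* = (D/Q*)S + (Q*/2)H = √(2DSH) ≈ $13,363.85.
Cost at Q = 1,500: (22,900/1,500)×134 + (1,500/2)×29.1 = $2,045.73 + $21,825.00 = $23,870.73.
Excess = $23,870.73 − $13,363.85 = $10,506.88.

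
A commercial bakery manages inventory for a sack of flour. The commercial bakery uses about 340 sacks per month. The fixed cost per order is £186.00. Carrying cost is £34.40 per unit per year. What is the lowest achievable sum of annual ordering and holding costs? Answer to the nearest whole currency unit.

Annual demand D = 340 × 12 = 4,080.
The optimal lot size = √(2DS/H) = √(2 × 4,080 × 186 / 34.4) ≈ 210.05.
At Q*, ordering cost (D/Q*)S equals holding cost (Q*/2)H, each = √(DSH/2).
Minimum total = √(2DSH) = √(2 × 4,080 × 186 × 34.4) ≈ 7225.714.

TC* ≈ £7,226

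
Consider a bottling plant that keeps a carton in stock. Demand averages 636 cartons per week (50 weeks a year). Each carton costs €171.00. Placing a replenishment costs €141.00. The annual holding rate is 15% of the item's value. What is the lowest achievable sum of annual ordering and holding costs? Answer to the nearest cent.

TC* ≈ €15,166.38

Annual demand D = 636 × 50 = 31,800.
Holding cost H = 0.15 × €171.00 = €25.6500 per unit per year.
The optimal lot size = √(2DS/H) = √(2 × 31,800 × 141 / 25.65) ≈ 591.28.
At the optimum the two cost components are equal, so total cost = 2·(Q*/2)H = Q*·H.
Minimum total = √(2DSH) = √(2 × 31,800 × 141 × 25.65) ≈ 15166.375.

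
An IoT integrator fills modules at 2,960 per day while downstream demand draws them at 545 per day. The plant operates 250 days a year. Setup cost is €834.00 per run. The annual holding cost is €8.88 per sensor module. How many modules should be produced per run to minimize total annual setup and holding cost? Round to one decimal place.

Annual demand D = 545 × 250 = 136,250.
Production build-up factor (1 − d/p) = 1 − 545/2,960 = 0.8159.
Q* = √(2DS / (H(1 − d/p))) = √(2 × 136,250 × 834 / (8.88 × 0.8159)).
= √(227,265,000 / 7.245) ≈ 5600.762.

Q* ≈ 5,600.8 modules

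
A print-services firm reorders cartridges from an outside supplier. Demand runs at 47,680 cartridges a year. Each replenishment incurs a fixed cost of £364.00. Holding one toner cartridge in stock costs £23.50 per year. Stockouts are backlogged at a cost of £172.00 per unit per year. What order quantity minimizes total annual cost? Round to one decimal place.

Q* ≈ 1,295.7 cartridges

With planned backorders, Q* = √(2DS/H) · √((H+B)/B).
√(2DS/H) = √(2 × 47,680 × 364 / 23.5) = 1215.346.
√((H+B)/B) = √((23.5+172)/172) = 1.0661.
Q* ≈ 1295.714.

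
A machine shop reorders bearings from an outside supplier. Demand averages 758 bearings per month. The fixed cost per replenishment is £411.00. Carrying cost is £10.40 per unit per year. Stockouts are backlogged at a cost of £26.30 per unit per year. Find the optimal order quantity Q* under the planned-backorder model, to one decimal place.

Annual demand D = 758 × 12 = 9,096.
With planned backorders, Q* = √(2DS/H) · √((H+B)/B).
√(2DS/H) = √(2 × 9,096 × 411 / 10.4) = 847.900.
√((H+B)/B) = √((10.4+26.3)/26.3) = 1.1813.
Q* ≈ 1001.612.

Q* ≈ 1,001.6 bearings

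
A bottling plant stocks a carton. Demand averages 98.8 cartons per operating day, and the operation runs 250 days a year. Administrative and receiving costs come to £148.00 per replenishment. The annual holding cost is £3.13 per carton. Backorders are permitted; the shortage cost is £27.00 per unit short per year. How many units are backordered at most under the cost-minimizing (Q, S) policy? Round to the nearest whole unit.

S* ≈ 168 cartons

Annual demand D = 98.8 × 250 = 24,700.
With planned backorders, Q* = √(2DS/H) · √((H+B)/B).
√(2DS/H) = √(2 × 24,700 × 148 / 3.13) = 1528.348.
√((H+B)/B) = √((3.13+27)/27) = 1.0564.
Q* ≈ 1614.507.
S* = Q* · H/(H+B) = 1614.507 × 3.13/30.13 ≈ 167.720.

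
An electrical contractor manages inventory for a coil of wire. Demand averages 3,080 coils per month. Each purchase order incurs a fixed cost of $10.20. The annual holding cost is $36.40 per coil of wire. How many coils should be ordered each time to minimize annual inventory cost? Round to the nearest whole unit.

Q* ≈ 144 coils

Annual demand D = 3,080 × 12 = 36,960.
EOQ = √(2DS / H) = √(2 × 36,960 × 10.2 / 36.4).
= √(753,984 / 36.4) = √20,713.8462 ≈ 143.923.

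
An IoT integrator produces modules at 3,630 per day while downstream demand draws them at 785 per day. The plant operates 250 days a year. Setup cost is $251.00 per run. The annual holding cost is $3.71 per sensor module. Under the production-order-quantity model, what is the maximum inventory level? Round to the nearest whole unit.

Annual demand D = 785 × 250 = 196,250.
Production build-up factor (1 − d/p) = 1 − 785/3,630 = 0.7837.
Q* = √(2DS / (H(1 − d/p))) = √(2 × 196,250 × 251 / (3.71 × 0.7837)).
= √(98,517,500 / 2.9077) ≈ 5820.790.
Maximum inventory = Q*(1 − d/p) = 5820.790 × 0.7837 ≈ 4562.024.

I_max ≈ 4,562 modules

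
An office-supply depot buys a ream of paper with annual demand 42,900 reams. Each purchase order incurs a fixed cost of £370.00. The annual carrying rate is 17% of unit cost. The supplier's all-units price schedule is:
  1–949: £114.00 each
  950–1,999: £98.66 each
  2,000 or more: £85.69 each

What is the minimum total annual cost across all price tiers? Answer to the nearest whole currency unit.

TC* ≈ £3,698,605

Holding cost per unit per year at price C is H = 0.17·C.
Candidates are each tier's EOQ (if it falls in that tier) and each price-break quantity.
Tier 1 (£114.00): EOQ = 1279.9 exceeds tier's upper bound 949, so this tier is dominated.
EOQ at £98.66 = 1375.8 (feasible in tier 2): TC = 42,900×£98.66 + (42,900/1375.8)×370 + (1375.8/2)×0.17×£98.66 = £4,255,588.88.
EOQ at £85.69 = 1476.2 < 2000, so use break Q=2000: TC = 42,900×£85.69 + (42,900/2000.0)×370 + (2000.0/2)×0.17×£85.69 = £3,698,604.80.
Lowest total cost among the candidates is at Q = 2000.0.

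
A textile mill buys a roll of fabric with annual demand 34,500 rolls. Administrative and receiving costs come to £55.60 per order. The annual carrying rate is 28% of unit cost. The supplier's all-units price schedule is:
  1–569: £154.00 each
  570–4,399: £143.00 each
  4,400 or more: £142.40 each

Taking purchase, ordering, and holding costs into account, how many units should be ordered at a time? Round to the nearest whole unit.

Q* ≈ 570 rolls

Holding cost per unit per year at price C is H = 0.28·C.
Candidates are each tier's EOQ (if it falls in that tier) and each price-break quantity.
EOQ at £154.00 = 298.3 (feasible in tier 1): TC = 34,500×£154.00 + (34,500/298.3)×55.6 + (298.3/2)×0.28×£154.00 = £5,325,861.79.
EOQ at £143.00 = 309.5 < 570, so use break Q=570: TC = 34,500×£143.00 + (34,500/570.0)×55.6 + (570.0/2)×0.28×£143.00 = £4,948,276.66.
EOQ at £142.40 = 310.2 < 4400, so use break Q=4400: TC = 34,500×£142.40 + (34,500/4400.0)×55.6 + (4400.0/2)×0.28×£142.40 = £5,000,954.35.
Lowest total cost is £4,948,276.66 at Q = 570.0.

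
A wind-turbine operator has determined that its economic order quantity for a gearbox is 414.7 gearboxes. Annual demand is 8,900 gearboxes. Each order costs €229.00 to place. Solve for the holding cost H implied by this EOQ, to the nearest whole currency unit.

Invert the EOQ relation Q*² = 2DS/H.
From Q* = √(2DS/H): H = 2DS / Q*² = 2 × 8,900 × 229 / 414.7² = 23.7021.

H ≈ €24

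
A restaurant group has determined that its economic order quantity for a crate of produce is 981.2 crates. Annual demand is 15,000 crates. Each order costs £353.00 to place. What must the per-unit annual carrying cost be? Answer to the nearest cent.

H ≈ £11.00

Invert the EOQ relation Q*² = 2DS/H.
From Q* = √(2DS/H): H = 2DS / Q*² = 2 × 15,000 × 353 / 981.2² = 10.9997.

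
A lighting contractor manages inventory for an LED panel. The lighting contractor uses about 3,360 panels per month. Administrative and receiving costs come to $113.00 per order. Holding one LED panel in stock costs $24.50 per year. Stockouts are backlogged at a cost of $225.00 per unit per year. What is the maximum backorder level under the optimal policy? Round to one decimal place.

Annual demand D = 3,360 × 12 = 40,320.
With planned backorders, Q* = √(2DS/H) · √((H+B)/B).
√(2DS/H) = √(2 × 40,320 × 113 / 24.5) = 609.862.
√((H+B)/B) = √((24.5+225)/225) = 1.0530.
Q* ≈ 642.208.
S* = Q* · H/(H+B) = 642.208 × 24.5/249.5 ≈ 63.062.

S* ≈ 63.1 panels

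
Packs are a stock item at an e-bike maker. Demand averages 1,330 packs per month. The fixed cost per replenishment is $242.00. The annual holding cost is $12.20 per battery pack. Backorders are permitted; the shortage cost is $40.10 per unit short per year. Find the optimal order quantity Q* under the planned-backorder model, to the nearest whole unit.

Q* ≈ 909 packs

Annual demand D = 1,330 × 12 = 15,960.
With planned backorders, Q* = √(2DS/H) · √((H+B)/B).
√(2DS/H) = √(2 × 15,960 × 242 / 12.2) = 795.718.
√((H+B)/B) = √((12.2+40.1)/40.1) = 1.1420.
Q* ≈ 908.736.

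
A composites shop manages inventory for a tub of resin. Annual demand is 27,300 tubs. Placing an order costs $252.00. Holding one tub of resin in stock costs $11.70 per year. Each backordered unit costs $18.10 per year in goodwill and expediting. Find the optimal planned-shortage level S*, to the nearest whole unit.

With planned backorders, Q* = √(2DS/H) · √((H+B)/B).
√(2DS/H) = √(2 × 27,300 × 252 / 11.7) = 1084.435.
√((H+B)/B) = √((11.7+18.1)/18.1) = 1.2831.
Q* ≈ 1391.466.
S* = Q* · H/(H+B) = 1391.466 × 11.7/29.8 ≈ 546.314.

S* ≈ 546 tubs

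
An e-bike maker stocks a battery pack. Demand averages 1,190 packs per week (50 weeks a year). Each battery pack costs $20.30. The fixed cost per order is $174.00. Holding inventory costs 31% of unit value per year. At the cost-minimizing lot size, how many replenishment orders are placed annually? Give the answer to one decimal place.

Annual demand D = 1,190 × 50 = 59,500.
Holding cost H = 0.31 × $20.30 = $6.2930 per unit per year.
The optimal lot size = √(2DS/H) = √(2 × 59,500 × 174 / 6.293) ≈ 1813.92.
Orders per year = D / Q* = 59,500 / 1813.92 ≈ 32.802.

N ≈ 32.8 orders per year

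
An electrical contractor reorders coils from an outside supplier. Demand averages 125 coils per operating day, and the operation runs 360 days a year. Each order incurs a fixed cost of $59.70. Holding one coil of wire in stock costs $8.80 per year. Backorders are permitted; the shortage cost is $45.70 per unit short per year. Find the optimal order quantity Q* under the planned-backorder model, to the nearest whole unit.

Annual demand D = 125 × 360 = 45,000.
With planned backorders, Q* = √(2DS/H) · √((H+B)/B).
√(2DS/H) = √(2 × 45,000 × 59.7 / 8.8) = 781.389.
√((H+B)/B) = √((8.8+45.7)/45.7) = 1.0920.
Q* ≈ 853.311.

Q* ≈ 853 coils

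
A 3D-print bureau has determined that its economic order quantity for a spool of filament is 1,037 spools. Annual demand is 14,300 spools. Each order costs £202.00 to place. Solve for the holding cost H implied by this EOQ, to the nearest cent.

H ≈ £5.37

Squaring Q* = √(2DS/H) gives Q*² = 2DS/H.
From Q* = √(2DS/H): H = 2DS / Q*² = 2 × 14,300 × 202 / 1,037² = 5.3723.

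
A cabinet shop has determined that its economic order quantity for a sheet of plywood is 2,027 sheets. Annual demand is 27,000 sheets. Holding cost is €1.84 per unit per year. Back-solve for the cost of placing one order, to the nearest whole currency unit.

S ≈ €140

The basic EOQ model gives Q* = √(2DS/H); rearrange for the unknown.
From Q* = √(2DS/H): S = Q*²H / (2D) = 2,027² × 1.84 / (2 × 27,000) = 140.0011.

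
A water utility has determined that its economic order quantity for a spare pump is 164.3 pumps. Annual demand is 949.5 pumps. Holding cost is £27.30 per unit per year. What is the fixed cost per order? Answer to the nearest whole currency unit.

Invert the EOQ relation Q*² = 2DS/H.
From Q* = √(2DS/H): S = Q*²H / (2D) = 164.3² × 27.3 / (2 × 949.5) = 388.0724.

S ≈ £388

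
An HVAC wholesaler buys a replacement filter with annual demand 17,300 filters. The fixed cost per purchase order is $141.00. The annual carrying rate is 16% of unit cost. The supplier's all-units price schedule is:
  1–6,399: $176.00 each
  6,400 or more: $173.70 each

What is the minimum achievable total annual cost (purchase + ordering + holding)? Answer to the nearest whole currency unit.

Holding cost per unit per year at price C is H = 0.16·C.
Candidates are each tier's EOQ (if it falls in that tier) and each price-break quantity.
EOQ at $176.00 = 416.2 (feasible in tier 1): TC = 17,300×$176.00 + (17,300/416.2)×141 + (416.2/2)×0.16×$176.00 = $3,056,520.98.
EOQ at $173.70 = 419.0 < 6400, so use break Q=6400: TC = 17,300×$173.70 + (17,300/6400.0)×141 + (6400.0/2)×0.16×$173.70 = $3,094,325.54.
Lowest total cost among the candidates is at Q = 416.2.

TC* ≈ $3,056,521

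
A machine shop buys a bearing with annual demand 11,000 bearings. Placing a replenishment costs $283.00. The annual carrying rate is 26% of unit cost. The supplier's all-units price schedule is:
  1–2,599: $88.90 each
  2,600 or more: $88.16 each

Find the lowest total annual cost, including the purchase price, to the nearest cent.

Holding cost per unit per year at price C is H = 0.26·C.
Candidates are each tier's EOQ (if it falls in that tier) and each price-break quantity.
EOQ at $88.90 = 519.0 (feasible in tier 1): TC = 11,000×$88.90 + (11,000/519.0)×283 + (519.0/2)×0.26×$88.90 = $989,896.16.
EOQ at $88.16 = 521.2 < 2600, so use break Q=2600: TC = 11,000×$88.16 + (11,000/2600.0)×283 + (2600.0/2)×0.26×$88.16 = $1,000,755.39.
Lowest total cost among the candidates is at Q = 519.0.

TC* ≈ $989,896.16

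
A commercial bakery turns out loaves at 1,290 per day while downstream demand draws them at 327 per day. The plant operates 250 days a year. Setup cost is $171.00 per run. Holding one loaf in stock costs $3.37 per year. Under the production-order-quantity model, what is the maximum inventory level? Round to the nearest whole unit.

I_max ≈ 2,489 loaves

Annual demand D = 327 × 250 = 81,750.
Production build-up factor (1 − d/p) = 1 − 327/1,290 = 0.7465.
Q* = √(2DS / (H(1 − d/p))) = √(2 × 81,750 × 171 / (3.37 × 0.7465)).
= √(27,958,500 / 2.5157) ≈ 3333.678.
Maximum inventory = Q*(1 − d/p) = 3333.678 × 0.7465 ≈ 2488.630.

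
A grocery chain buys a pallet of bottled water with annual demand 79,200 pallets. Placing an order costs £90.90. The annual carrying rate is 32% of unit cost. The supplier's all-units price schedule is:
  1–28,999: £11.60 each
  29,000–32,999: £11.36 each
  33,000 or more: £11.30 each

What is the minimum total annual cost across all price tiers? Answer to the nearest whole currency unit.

TC* ≈ £926,031

Holding cost per unit per year at price C is H = 0.32·C.
Candidates are each tier's EOQ (if it falls in that tier) and each price-break quantity.
EOQ at £11.60 = 1969.5 (feasible in tier 1): TC = 79,200×£11.60 + (79,200/1969.5)×90.9 + (1969.5/2)×0.32×£11.60 = £926,030.78.
EOQ at £11.36 = 1990.2 < 29000, so use break Q=29000: TC = 79,200×£11.36 + (79,200/29000.0)×90.9 + (29000.0/2)×0.32×£11.36 = £952,670.65.
EOQ at £11.30 = 1995.5 < 33000, so use break Q=33000: TC = 79,200×£11.30 + (79,200/33000.0)×90.9 + (33000.0/2)×0.32×£11.30 = £954,842.16.
Lowest total cost among the candidates is at Q = 1969.5.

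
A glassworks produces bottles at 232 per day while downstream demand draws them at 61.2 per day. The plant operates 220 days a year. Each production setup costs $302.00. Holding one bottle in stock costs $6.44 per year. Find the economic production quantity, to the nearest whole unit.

Q* ≈ 1,310 bottles

Annual demand D = 61.2 × 220 = 13,464.
Production build-up factor (1 − d/p) = 1 − 61.2/232 = 0.7362.
Q* = √(2DS / (H(1 − d/p))) = √(2 × 13,464 × 302 / (6.44 × 0.7362)).
= √(8,132,256 / 4.7412) ≈ 1309.672.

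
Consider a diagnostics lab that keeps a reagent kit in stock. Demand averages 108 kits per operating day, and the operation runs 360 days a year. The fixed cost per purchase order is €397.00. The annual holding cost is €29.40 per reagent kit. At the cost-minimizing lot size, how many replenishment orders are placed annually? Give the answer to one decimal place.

N ≈ 37.9 orders per year

Annual demand D = 108 × 360 = 38,880.
Q* = √(2DS/H) = √(2 × 38,880 × 397 / 29.4) ≈ 1024.71.
Orders per year = D / Q* = 38,880 / 1024.71 ≈ 37.943.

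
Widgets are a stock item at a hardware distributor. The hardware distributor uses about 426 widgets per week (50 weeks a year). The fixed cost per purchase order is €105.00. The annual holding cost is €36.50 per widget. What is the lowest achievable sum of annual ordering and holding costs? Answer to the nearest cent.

Annual demand D = 426 × 50 = 21,300.
Q* = √(2DS/H) = √(2 × 21,300 × 105 / 36.5) ≈ 350.07.
At the optimum the two cost components are equal, so total cost = 2·(Q*/2)H = Q*·H.
Minimum total = √(2DSH) = √(2 × 21,300 × 105 × 36.5) ≈ 12777.500.

TC* ≈ €12,777.50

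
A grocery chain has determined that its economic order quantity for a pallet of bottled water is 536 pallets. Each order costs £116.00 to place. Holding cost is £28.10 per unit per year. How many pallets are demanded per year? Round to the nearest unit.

Squaring Q* = √(2DS/H) gives Q*² = 2DS/H.
From Q* = √(2DS/H): D = Q*²H / (2S) = 536² × 28.1 / (2 × 116) = 34797.490.

D ≈ 34,797 pallets per year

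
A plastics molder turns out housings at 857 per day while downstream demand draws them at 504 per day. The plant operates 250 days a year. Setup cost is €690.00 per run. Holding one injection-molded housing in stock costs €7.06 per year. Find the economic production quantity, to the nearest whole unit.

Annual demand D = 504 × 250 = 126,000.
Production build-up factor (1 − d/p) = 1 − 504/857 = 0.4119.
Q* = √(2DS / (H(1 − d/p))) = √(2 × 126,000 × 690 / (7.06 × 0.4119)).
= √(173,880,000 / 2.908) ≈ 7732.600.

Q* ≈ 7,733 housings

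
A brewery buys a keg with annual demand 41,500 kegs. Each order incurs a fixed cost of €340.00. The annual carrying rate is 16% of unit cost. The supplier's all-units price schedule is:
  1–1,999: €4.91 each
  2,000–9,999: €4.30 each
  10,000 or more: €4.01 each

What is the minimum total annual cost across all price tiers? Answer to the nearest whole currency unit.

TC* ≈ €171,034

Holding cost per unit per year at price C is H = 0.16·C.
Candidates are each tier's EOQ (if it falls in that tier) and each price-break quantity.
Tier 1 (€4.91): EOQ = 5993.5 exceeds tier's upper bound 1999, so this tier is dominated.
EOQ at €4.30 = 6404.5 (feasible in tier 2): TC = 41,500×€4.30 + (41,500/6404.5)×340 + (6404.5/2)×0.16×€4.30 = €182,856.29.
EOQ at €4.01 = 6632.0 < 10000, so use break Q=10000: TC = 41,500×€4.01 + (41,500/10000.0)×340 + (10000.0/2)×0.16×€4.01 = €171,034.00.
Lowest total cost among the candidates is at Q = 10000.0.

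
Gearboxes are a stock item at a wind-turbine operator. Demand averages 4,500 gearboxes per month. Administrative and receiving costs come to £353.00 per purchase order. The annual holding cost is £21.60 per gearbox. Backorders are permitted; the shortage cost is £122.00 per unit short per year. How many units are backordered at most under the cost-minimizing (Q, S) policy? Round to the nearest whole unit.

Annual demand D = 4,500 × 12 = 54,000.
With planned backorders, Q* = √(2DS/H) · √((H+B)/B).
√(2DS/H) = √(2 × 54,000 × 353 / 21.6) = 1328.533.
√((H+B)/B) = √((21.6+122)/122) = 1.0849.
Q* ≈ 1441.351.
S* = Q* · H/(H+B) = 1441.351 × 21.6/143.6 ≈ 216.805.

S* ≈ 217 gearboxes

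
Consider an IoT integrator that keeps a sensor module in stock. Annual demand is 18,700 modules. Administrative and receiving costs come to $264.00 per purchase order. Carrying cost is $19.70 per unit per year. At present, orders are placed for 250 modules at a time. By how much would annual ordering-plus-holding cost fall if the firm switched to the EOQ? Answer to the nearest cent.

EOQ = √(2DS/H) = √(2 × 18,700 × 264 / 19.7) ≈ 707.95.
Cost at Q* = (D/Q*)S + (Q*/2)H = √(2DSH) ≈ $13,946.68.
Cost at Q = 250: (18,700/250)×264 + (250/2)×19.7 = $19,747.20 + $2,462.50 = $22,209.70.
Excess = $22,209.70 − $13,946.68 = $8,263.02.

Extra cost ≈ $8,263.02 per year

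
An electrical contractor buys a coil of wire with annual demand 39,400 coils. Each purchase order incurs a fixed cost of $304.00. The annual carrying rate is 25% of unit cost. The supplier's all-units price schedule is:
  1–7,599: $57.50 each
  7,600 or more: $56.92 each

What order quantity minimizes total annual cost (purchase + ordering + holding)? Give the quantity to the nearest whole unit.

Q* ≈ 1,291 coils

Holding cost per unit per year at price C is H = 0.25·C.
Candidates are each tier's EOQ (if it falls in that tier) and each price-break quantity.
EOQ at $57.50 = 1290.9 (feasible in tier 1): TC = 39,400×$57.50 + (39,400/1290.9)×304 + (1290.9/2)×0.25×$57.50 = $2,284,056.83.
EOQ at $56.92 = 1297.5 < 7600, so use break Q=7600: TC = 39,400×$56.92 + (39,400/7600.0)×304 + (7600.0/2)×0.25×$56.92 = $2,298,298.00.
Lowest total cost is $2,284,056.83 at Q = 1290.9.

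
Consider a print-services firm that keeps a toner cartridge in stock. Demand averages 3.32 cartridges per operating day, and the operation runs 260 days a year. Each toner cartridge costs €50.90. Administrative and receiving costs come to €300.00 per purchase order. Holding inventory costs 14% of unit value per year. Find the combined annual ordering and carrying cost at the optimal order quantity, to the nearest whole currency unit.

TC* ≈ €1,921

Annual demand D = 3.32 × 260 = 863.2.
Holding cost H = 0.14 × €50.90 = €7.1260 per unit per year.
The optimal lot size = √(2DS/H) = √(2 × 863.2 × 300 / 7.126) ≈ 269.59.
At Q*, ordering cost (D/Q*)S equals holding cost (Q*/2)H, each = √(DSH/2).
Minimum total = √(2DSH) = √(2 × 863.2 × 300 × 7.126) ≈ 1921.119.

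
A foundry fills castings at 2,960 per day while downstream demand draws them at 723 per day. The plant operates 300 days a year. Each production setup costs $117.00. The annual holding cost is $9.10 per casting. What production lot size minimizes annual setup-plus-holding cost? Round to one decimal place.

Q* ≈ 2,716.6 castings

Annual demand D = 723 × 300 = 216,900.
Production build-up factor (1 − d/p) = 1 − 723/2,960 = 0.7557.
Q* = √(2DS / (H(1 − d/p))) = √(2 × 216,900 × 117 / (9.1 × 0.7557)).
= √(50,754,600 / 6.8773) ≈ 2716.626.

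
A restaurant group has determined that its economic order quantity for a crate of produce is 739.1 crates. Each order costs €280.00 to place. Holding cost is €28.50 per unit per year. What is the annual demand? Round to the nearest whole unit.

D ≈ 27,801 crates per year

Squaring Q* = √(2DS/H) gives Q*² = 2DS/H.
From Q* = √(2DS/H): D = Q*²H / (2S) = 739.1² × 28.5 / (2 × 280) = 27801.181.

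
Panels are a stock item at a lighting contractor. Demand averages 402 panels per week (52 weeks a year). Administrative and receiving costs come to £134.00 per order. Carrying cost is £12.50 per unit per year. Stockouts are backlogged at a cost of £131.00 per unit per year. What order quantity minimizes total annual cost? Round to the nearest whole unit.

Annual demand D = 402 × 52 = 20,904.
With planned backorders, Q* = √(2DS/H) · √((H+B)/B).
√(2DS/H) = √(2 × 20,904 × 134 / 12.5) = 669.464.
√((H+B)/B) = √((12.5+131)/131) = 1.0466.
Q* ≈ 700.676.

Q* ≈ 701 panels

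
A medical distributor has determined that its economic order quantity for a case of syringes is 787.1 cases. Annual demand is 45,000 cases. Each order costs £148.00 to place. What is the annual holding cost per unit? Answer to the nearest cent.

H ≈ £21.50

Invert the EOQ relation Q*² = 2DS/H.
From Q* = √(2DS/H): H = 2DS / Q*² = 2 × 45,000 × 148 / 787.1² = 21.5003.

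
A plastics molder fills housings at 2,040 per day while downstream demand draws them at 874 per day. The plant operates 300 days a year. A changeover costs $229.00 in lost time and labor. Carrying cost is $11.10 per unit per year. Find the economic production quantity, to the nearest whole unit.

Annual demand D = 874 × 300 = 262,200.
Production build-up factor (1 − d/p) = 1 − 874/2,040 = 0.5716.
Q* = √(2DS / (H(1 − d/p))) = √(2 × 262,200 × 229 / (11.1 × 0.5716)).
= √(120,087,600 / 6.3444) ≈ 4350.643.

Q* ≈ 4,351 housings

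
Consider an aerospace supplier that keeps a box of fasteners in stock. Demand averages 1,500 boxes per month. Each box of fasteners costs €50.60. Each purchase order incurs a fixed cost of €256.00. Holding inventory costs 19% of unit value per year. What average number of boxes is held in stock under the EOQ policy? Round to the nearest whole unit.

Average inventory ≈ 490 boxes

Annual demand D = 1,500 × 12 = 18,000.
Holding cost H = 0.19 × €50.60 = €9.6140 per unit per year.
Q* = √(2DS/H) = √(2 × 18,000 × 256 / 9.614) ≈ 979.08.
Average inventory = Q*/2 ≈ 979.08 / 2 = 489.541.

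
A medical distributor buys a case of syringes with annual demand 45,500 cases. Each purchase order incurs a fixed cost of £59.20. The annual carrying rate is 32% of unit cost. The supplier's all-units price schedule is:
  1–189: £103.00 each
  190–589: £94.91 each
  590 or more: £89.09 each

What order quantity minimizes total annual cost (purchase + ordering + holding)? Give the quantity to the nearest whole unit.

Holding cost per unit per year at price C is H = 0.32·C.
Evaluate total cost at each tier's feasible EOQ or, if the EOQ is below the tier, at the tier's minimum quantity.
Tier 1 (£103.00): EOQ = 404.3 exceeds tier's upper bound 189, so this tier is dominated.
EOQ at £94.91 = 421.2 (feasible in tier 2): TC = 45,500×£94.91 + (45,500/421.2)×59.2 + (421.2/2)×0.32×£94.91 = £4,331,196.24.
EOQ at £89.09 = 434.7 < 590, so use break Q=590: TC = 45,500×£89.09 + (45,500/590.0)×59.2 + (590.0/2)×0.32×£89.09 = £4,066,570.52.
Lowest total cost is £4,066,570.52 at Q = 590.0.

Q* ≈ 590 cases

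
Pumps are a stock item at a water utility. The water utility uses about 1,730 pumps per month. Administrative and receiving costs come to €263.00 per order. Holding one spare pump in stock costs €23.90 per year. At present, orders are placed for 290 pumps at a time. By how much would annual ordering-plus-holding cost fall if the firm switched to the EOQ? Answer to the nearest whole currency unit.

Annual demand D = 1,730 × 12 = 20,760.
EOQ = √(2DS/H) = √(2 × 20,760 × 263 / 23.9) ≈ 675.94.
Cost at Q* = (D/Q*)S + (Q*/2)H = √(2DSH) ≈ €16,154.95.
Cost at Q = 290: (20,760/290)×263 + (290/2)×23.9 = €18,827.17 + €3,465.50 = €22,292.67.
Excess = €22,292.67 − €16,154.95 = €6,137.73.

Extra cost ≈ €6,138 per year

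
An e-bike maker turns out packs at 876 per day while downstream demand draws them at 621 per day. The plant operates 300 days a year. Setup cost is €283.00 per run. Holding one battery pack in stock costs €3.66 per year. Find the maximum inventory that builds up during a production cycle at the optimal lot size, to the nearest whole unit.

Annual demand D = 621 × 300 = 186,300.
Production build-up factor (1 − d/p) = 1 − 621/876 = 0.2911.
Q* = √(2DS / (H(1 − d/p))) = √(2 × 186,300 × 283 / (3.66 × 0.2911)).
= √(105,445,800 / 1.0654) ≈ 9948.465.
Maximum inventory = Q*(1 − d/p) = 9948.465 × 0.2911 ≈ 2895.957.

I_max ≈ 2,896 packs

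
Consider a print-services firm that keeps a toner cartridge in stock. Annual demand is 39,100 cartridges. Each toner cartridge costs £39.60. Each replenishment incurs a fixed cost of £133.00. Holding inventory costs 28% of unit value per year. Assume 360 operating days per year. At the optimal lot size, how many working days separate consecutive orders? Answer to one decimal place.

T ≈ 8.9 days

Holding cost H = 0.28 × £39.60 = £11.0880 per unit per year.
The optimal lot size = √(2DS/H) = √(2 × 39,100 × 133 / 11.088) ≈ 968.51.
Cycle time = Q*/D × 360 = 968.51 / 39,100 × 360 ≈ 8.917 days.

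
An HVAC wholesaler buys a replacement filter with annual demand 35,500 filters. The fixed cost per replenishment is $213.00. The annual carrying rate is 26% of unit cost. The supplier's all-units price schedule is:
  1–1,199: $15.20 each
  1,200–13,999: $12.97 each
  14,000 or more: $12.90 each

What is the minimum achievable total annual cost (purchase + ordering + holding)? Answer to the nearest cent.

TC* ≈ $467,576.27

Holding cost per unit per year at price C is H = 0.26·C.
Evaluate total cost at each tier's feasible EOQ or, if the EOQ is below the tier, at the tier's minimum quantity.
Tier 1 ($15.20): EOQ = 1956.2 exceeds tier's upper bound 1199, so this tier is dominated.
EOQ at $12.97 = 2117.7 (feasible in tier 2): TC = 35,500×$12.97 + (35,500/2117.7)×213 + (2117.7/2)×0.26×$12.97 = $467,576.27.
EOQ at $12.90 = 2123.4 < 14000, so use break Q=14000: TC = 35,500×$12.90 + (35,500/14000.0)×213 + (14000.0/2)×0.26×$12.90 = $481,968.11.
Lowest total cost among the candidates is at Q = 2117.7.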